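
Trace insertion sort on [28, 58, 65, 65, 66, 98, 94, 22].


Initial: [28, 58, 65, 65, 66, 98, 94, 22]
Insert 58: [28, 58, 65, 65, 66, 98, 94, 22]
Insert 65: [28, 58, 65, 65, 66, 98, 94, 22]
Insert 65: [28, 58, 65, 65, 66, 98, 94, 22]
Insert 66: [28, 58, 65, 65, 66, 98, 94, 22]
Insert 98: [28, 58, 65, 65, 66, 98, 94, 22]
Insert 94: [28, 58, 65, 65, 66, 94, 98, 22]
Insert 22: [22, 28, 58, 65, 65, 66, 94, 98]

Sorted: [22, 28, 58, 65, 65, 66, 94, 98]


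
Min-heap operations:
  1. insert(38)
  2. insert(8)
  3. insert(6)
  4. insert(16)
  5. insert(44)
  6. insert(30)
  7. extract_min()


insert(38) -> [38]
insert(8) -> [8, 38]
insert(6) -> [6, 38, 8]
insert(16) -> [6, 16, 8, 38]
insert(44) -> [6, 16, 8, 38, 44]
insert(30) -> [6, 16, 8, 38, 44, 30]
extract_min()->6, [8, 16, 30, 38, 44]

Final heap: [8, 16, 30, 38, 44]


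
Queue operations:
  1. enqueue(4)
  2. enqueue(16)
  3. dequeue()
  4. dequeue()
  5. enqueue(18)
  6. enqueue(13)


enqueue(4) -> [4]
enqueue(16) -> [4, 16]
dequeue()->4, [16]
dequeue()->16, []
enqueue(18) -> [18]
enqueue(13) -> [18, 13]

Final queue: [18, 13]


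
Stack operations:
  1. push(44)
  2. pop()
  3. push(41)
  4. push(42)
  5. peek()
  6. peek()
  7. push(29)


push(44) -> [44]
pop()->44, []
push(41) -> [41]
push(42) -> [41, 42]
peek()->42
peek()->42
push(29) -> [41, 42, 29]

Final stack: [41, 42, 29]


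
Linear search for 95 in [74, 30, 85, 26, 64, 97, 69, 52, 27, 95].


i=0: 74!=95
i=1: 30!=95
i=2: 85!=95
i=3: 26!=95
i=4: 64!=95
i=5: 97!=95
i=6: 69!=95
i=7: 52!=95
i=8: 27!=95
i=9: 95==95 found!

Found at 9, 10 comps


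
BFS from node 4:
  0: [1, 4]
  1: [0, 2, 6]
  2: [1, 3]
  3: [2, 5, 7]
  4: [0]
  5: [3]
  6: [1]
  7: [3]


Visit 4, enqueue [0]
Visit 0, enqueue [1]
Visit 1, enqueue [2, 6]
Visit 2, enqueue [3]
Visit 6, enqueue []
Visit 3, enqueue [5, 7]
Visit 5, enqueue []
Visit 7, enqueue []

BFS order: [4, 0, 1, 2, 6, 3, 5, 7]


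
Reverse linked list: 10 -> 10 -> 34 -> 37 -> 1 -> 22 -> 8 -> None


Step 1: curr=10, set curr.next=prev(None) | reversed so far: 10
Step 2: curr=10, set curr.next=prev(10) | reversed so far: 10 -> 10
Step 3: curr=34, set curr.next=prev(10) | reversed so far: 34 -> 10 -> 10
Step 4: curr=37, set curr.next=prev(34) | reversed so far: 37 -> 34 -> 10 -> 10
Step 5: curr=1, set curr.next=prev(37) | reversed so far: 1 -> 37 -> 34 -> 10 -> 10
Step 6: curr=22, set curr.next=prev(1) | reversed so far: 22 -> 1 -> 37 -> 34 -> 10 -> 10
Step 7: curr=8, set curr.next=prev(22) | reversed so far: 8 -> 22 -> 1 -> 37 -> 34 -> 10 -> 10

8 -> 22 -> 1 -> 37 -> 34 -> 10 -> 10 -> None


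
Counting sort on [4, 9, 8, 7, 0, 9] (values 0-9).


Input: [4, 9, 8, 7, 0, 9]
Counts: [1, 0, 0, 0, 1, 0, 0, 1, 1, 2]

Sorted: [0, 4, 7, 8, 9, 9]


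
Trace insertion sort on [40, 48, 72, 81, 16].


Initial: [40, 48, 72, 81, 16]
Insert 48: [40, 48, 72, 81, 16]
Insert 72: [40, 48, 72, 81, 16]
Insert 81: [40, 48, 72, 81, 16]
Insert 16: [16, 40, 48, 72, 81]

Sorted: [16, 40, 48, 72, 81]


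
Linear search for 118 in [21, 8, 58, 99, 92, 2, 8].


i=0: 21!=118
i=1: 8!=118
i=2: 58!=118
i=3: 99!=118
i=4: 92!=118
i=5: 2!=118
i=6: 8!=118

Not found, 7 comps


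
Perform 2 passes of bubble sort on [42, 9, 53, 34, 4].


Initial: [42, 9, 53, 34, 4]
Pass 1: [9, 42, 34, 4, 53] (3 swaps)
Pass 2: [9, 34, 4, 42, 53] (2 swaps)

After 2 passes: [9, 34, 4, 42, 53]


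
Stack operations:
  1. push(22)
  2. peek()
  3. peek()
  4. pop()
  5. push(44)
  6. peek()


push(22) -> [22]
peek()->22
peek()->22
pop()->22, []
push(44) -> [44]
peek()->44

Final stack: [44]


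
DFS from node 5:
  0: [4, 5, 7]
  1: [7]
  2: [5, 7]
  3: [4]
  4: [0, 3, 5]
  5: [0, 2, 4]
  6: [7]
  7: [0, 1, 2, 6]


Visit 5, push [4, 2, 0]
Visit 0, push [7, 4]
Visit 4, push [3]
Visit 3, push []
Visit 7, push [6, 2, 1]
Visit 1, push []
Visit 2, push []
Visit 6, push []

DFS order: [5, 0, 4, 3, 7, 1, 2, 6]


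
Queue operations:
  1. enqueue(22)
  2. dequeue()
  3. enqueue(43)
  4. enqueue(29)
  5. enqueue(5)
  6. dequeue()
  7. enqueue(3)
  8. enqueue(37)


enqueue(22) -> [22]
dequeue()->22, []
enqueue(43) -> [43]
enqueue(29) -> [43, 29]
enqueue(5) -> [43, 29, 5]
dequeue()->43, [29, 5]
enqueue(3) -> [29, 5, 3]
enqueue(37) -> [29, 5, 3, 37]

Final queue: [29, 5, 3, 37]


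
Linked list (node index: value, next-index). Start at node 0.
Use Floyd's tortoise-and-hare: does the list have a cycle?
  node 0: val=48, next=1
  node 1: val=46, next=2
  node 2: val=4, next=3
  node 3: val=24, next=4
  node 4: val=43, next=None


Floyd's tortoise (slow, +1) and hare (fast, +2):
  init: slow=0, fast=0
  step 1: slow=1, fast=2
  step 2: slow=2, fast=4
  step 3: fast -> None, no cycle

Cycle: no


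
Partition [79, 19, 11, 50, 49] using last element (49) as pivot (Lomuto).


Pivot: 49
  19 <= 49: swap -> [19, 79, 11, 50, 49]
  11 <= 49: swap -> [19, 11, 79, 50, 49]
Place pivot at 2: [19, 11, 49, 50, 79]

Partitioned: [19, 11, 49, 50, 79]


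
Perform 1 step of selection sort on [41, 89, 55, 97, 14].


Initial: [41, 89, 55, 97, 14]
Step 1: min=14 at 4
  Swap: [14, 89, 55, 97, 41]

After 1 step: [14, 89, 55, 97, 41]


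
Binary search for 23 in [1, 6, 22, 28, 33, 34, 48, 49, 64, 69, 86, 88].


Step 1: lo=0, hi=11, mid=5, val=34
Step 2: lo=0, hi=4, mid=2, val=22
Step 3: lo=3, hi=4, mid=3, val=28

Not found


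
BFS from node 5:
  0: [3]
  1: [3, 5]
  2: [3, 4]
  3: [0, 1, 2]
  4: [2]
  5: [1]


Visit 5, enqueue [1]
Visit 1, enqueue [3]
Visit 3, enqueue [0, 2]
Visit 0, enqueue []
Visit 2, enqueue [4]
Visit 4, enqueue []

BFS order: [5, 1, 3, 0, 2, 4]


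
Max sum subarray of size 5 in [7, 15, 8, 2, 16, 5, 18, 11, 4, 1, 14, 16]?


[0:5]: 48
[1:6]: 46
[2:7]: 49
[3:8]: 52
[4:9]: 54
[5:10]: 39
[6:11]: 48
[7:12]: 46

Max: 54 at [4:9]


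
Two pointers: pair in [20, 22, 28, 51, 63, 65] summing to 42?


lo=0(20)+hi=5(65)=85
lo=0(20)+hi=4(63)=83
lo=0(20)+hi=3(51)=71
lo=0(20)+hi=2(28)=48
lo=0(20)+hi=1(22)=42

Yes: 20+22=42


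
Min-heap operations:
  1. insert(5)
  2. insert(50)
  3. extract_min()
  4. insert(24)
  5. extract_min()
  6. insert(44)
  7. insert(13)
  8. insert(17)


insert(5) -> [5]
insert(50) -> [5, 50]
extract_min()->5, [50]
insert(24) -> [24, 50]
extract_min()->24, [50]
insert(44) -> [44, 50]
insert(13) -> [13, 50, 44]
insert(17) -> [13, 17, 44, 50]

Final heap: [13, 17, 44, 50]


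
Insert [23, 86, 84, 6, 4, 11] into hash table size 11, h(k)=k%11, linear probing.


Insert 23: h=1 -> slot 1
Insert 86: h=9 -> slot 9
Insert 84: h=7 -> slot 7
Insert 6: h=6 -> slot 6
Insert 4: h=4 -> slot 4
Insert 11: h=0 -> slot 0

Table: [11, 23, None, None, 4, None, 6, 84, None, 86, None]


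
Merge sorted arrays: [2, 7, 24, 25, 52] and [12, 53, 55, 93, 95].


Take 2 from A
Take 7 from A
Take 12 from B
Take 24 from A
Take 25 from A
Take 52 from A

Merged: [2, 7, 12, 24, 25, 52, 53, 55, 93, 95]


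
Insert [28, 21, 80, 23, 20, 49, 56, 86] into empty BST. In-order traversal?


Insert 28: root
Insert 21: L from 28
Insert 80: R from 28
Insert 23: L from 28 -> R from 21
Insert 20: L from 28 -> L from 21
Insert 49: R from 28 -> L from 80
Insert 56: R from 28 -> L from 80 -> R from 49
Insert 86: R from 28 -> R from 80

In-order: [20, 21, 23, 28, 49, 56, 80, 86]


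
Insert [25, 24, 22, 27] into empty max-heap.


Insert 25: [25]
Insert 24: [25, 24]
Insert 22: [25, 24, 22]
Insert 27: [27, 25, 22, 24]

Final heap: [27, 25, 22, 24]


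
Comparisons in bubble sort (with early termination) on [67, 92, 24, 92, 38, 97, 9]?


Algorithm: bubble sort (with early termination)
Input: [67, 92, 24, 92, 38, 97, 9]
Sorted: [9, 24, 38, 67, 92, 92, 97]

21


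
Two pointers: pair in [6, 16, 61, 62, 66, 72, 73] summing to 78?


lo=0(6)+hi=6(73)=79
lo=0(6)+hi=5(72)=78

Yes: 6+72=78


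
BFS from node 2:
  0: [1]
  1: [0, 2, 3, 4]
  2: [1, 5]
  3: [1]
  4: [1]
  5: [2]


Visit 2, enqueue [1, 5]
Visit 1, enqueue [0, 3, 4]
Visit 5, enqueue []
Visit 0, enqueue []
Visit 3, enqueue []
Visit 4, enqueue []

BFS order: [2, 1, 5, 0, 3, 4]


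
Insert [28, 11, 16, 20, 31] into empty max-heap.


Insert 28: [28]
Insert 11: [28, 11]
Insert 16: [28, 11, 16]
Insert 20: [28, 20, 16, 11]
Insert 31: [31, 28, 16, 11, 20]

Final heap: [31, 28, 16, 11, 20]


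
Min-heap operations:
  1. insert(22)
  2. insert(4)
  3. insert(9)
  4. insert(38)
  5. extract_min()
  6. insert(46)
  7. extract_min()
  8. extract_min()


insert(22) -> [22]
insert(4) -> [4, 22]
insert(9) -> [4, 22, 9]
insert(38) -> [4, 22, 9, 38]
extract_min()->4, [9, 22, 38]
insert(46) -> [9, 22, 38, 46]
extract_min()->9, [22, 46, 38]
extract_min()->22, [38, 46]

Final heap: [38, 46]


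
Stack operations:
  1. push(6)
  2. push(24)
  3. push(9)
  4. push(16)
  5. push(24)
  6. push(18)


push(6) -> [6]
push(24) -> [6, 24]
push(9) -> [6, 24, 9]
push(16) -> [6, 24, 9, 16]
push(24) -> [6, 24, 9, 16, 24]
push(18) -> [6, 24, 9, 16, 24, 18]

Final stack: [6, 24, 9, 16, 24, 18]


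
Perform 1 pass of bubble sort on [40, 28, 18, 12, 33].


Initial: [40, 28, 18, 12, 33]
Pass 1: [28, 18, 12, 33, 40] (4 swaps)

After 1 pass: [28, 18, 12, 33, 40]


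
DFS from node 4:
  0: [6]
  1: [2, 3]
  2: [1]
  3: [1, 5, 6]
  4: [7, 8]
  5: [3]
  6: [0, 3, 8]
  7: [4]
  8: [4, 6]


Visit 4, push [8, 7]
Visit 7, push []
Visit 8, push [6]
Visit 6, push [3, 0]
Visit 0, push []
Visit 3, push [5, 1]
Visit 1, push [2]
Visit 2, push []
Visit 5, push []

DFS order: [4, 7, 8, 6, 0, 3, 1, 2, 5]


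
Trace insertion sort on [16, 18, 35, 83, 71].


Initial: [16, 18, 35, 83, 71]
Insert 18: [16, 18, 35, 83, 71]
Insert 35: [16, 18, 35, 83, 71]
Insert 83: [16, 18, 35, 83, 71]
Insert 71: [16, 18, 35, 71, 83]

Sorted: [16, 18, 35, 71, 83]


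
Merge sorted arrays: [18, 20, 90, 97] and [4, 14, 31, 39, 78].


Take 4 from B
Take 14 from B
Take 18 from A
Take 20 from A
Take 31 from B
Take 39 from B
Take 78 from B

Merged: [4, 14, 18, 20, 31, 39, 78, 90, 97]


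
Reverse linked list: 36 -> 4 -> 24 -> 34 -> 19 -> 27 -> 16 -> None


Step 1: curr=36, set curr.next=prev(None) | reversed so far: 36
Step 2: curr=4, set curr.next=prev(36) | reversed so far: 4 -> 36
Step 3: curr=24, set curr.next=prev(4) | reversed so far: 24 -> 4 -> 36
Step 4: curr=34, set curr.next=prev(24) | reversed so far: 34 -> 24 -> 4 -> 36
Step 5: curr=19, set curr.next=prev(34) | reversed so far: 19 -> 34 -> 24 -> 4 -> 36
Step 6: curr=27, set curr.next=prev(19) | reversed so far: 27 -> 19 -> 34 -> 24 -> 4 -> 36
Step 7: curr=16, set curr.next=prev(27) | reversed so far: 16 -> 27 -> 19 -> 34 -> 24 -> 4 -> 36

16 -> 27 -> 19 -> 34 -> 24 -> 4 -> 36 -> None


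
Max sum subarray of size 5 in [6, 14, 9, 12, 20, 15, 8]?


[0:5]: 61
[1:6]: 70
[2:7]: 64

Max: 70 at [1:6]


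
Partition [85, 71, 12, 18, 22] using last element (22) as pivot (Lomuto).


Pivot: 22
  12 <= 22: swap -> [12, 71, 85, 18, 22]
  18 <= 22: swap -> [12, 18, 85, 71, 22]
Place pivot at 2: [12, 18, 22, 71, 85]

Partitioned: [12, 18, 22, 71, 85]


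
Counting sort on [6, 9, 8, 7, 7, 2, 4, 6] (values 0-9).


Input: [6, 9, 8, 7, 7, 2, 4, 6]
Counts: [0, 0, 1, 0, 1, 0, 2, 2, 1, 1]

Sorted: [2, 4, 6, 6, 7, 7, 8, 9]


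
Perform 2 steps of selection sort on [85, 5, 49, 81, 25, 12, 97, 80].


Initial: [85, 5, 49, 81, 25, 12, 97, 80]
Step 1: min=5 at 1
  Swap: [5, 85, 49, 81, 25, 12, 97, 80]
Step 2: min=12 at 5
  Swap: [5, 12, 49, 81, 25, 85, 97, 80]

After 2 steps: [5, 12, 49, 81, 25, 85, 97, 80]


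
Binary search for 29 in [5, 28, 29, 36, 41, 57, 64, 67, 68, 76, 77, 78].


Step 1: lo=0, hi=11, mid=5, val=57
Step 2: lo=0, hi=4, mid=2, val=29

Found at index 2


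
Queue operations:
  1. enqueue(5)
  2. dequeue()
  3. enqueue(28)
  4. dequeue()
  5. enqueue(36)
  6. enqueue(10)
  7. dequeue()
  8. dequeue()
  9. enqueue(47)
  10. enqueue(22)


enqueue(5) -> [5]
dequeue()->5, []
enqueue(28) -> [28]
dequeue()->28, []
enqueue(36) -> [36]
enqueue(10) -> [36, 10]
dequeue()->36, [10]
dequeue()->10, []
enqueue(47) -> [47]
enqueue(22) -> [47, 22]

Final queue: [47, 22]


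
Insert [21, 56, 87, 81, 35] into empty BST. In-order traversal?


Insert 21: root
Insert 56: R from 21
Insert 87: R from 21 -> R from 56
Insert 81: R from 21 -> R from 56 -> L from 87
Insert 35: R from 21 -> L from 56

In-order: [21, 35, 56, 81, 87]


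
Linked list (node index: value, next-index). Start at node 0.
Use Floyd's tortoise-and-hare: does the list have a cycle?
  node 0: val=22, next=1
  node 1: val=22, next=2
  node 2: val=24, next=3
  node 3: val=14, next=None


Floyd's tortoise (slow, +1) and hare (fast, +2):
  init: slow=0, fast=0
  step 1: slow=1, fast=2
  step 2: fast 2->3->None, no cycle

Cycle: no


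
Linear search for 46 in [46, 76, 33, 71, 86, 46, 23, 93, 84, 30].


i=0: 46==46 found!

Found at 0, 1 comps


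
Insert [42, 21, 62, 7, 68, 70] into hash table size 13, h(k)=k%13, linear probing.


Insert 42: h=3 -> slot 3
Insert 21: h=8 -> slot 8
Insert 62: h=10 -> slot 10
Insert 7: h=7 -> slot 7
Insert 68: h=3, 1 probes -> slot 4
Insert 70: h=5 -> slot 5

Table: [None, None, None, 42, 68, 70, None, 7, 21, None, 62, None, None]


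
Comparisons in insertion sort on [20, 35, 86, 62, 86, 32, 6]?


Algorithm: insertion sort
Input: [20, 35, 86, 62, 86, 32, 6]
Sorted: [6, 20, 32, 35, 62, 86, 86]

16


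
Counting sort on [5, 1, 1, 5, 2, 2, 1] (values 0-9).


Input: [5, 1, 1, 5, 2, 2, 1]
Counts: [0, 3, 2, 0, 0, 2, 0, 0, 0, 0]

Sorted: [1, 1, 1, 2, 2, 5, 5]


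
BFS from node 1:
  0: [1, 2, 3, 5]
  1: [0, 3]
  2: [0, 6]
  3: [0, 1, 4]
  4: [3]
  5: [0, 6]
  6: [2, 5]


Visit 1, enqueue [0, 3]
Visit 0, enqueue [2, 5]
Visit 3, enqueue [4]
Visit 2, enqueue [6]
Visit 5, enqueue []
Visit 4, enqueue []
Visit 6, enqueue []

BFS order: [1, 0, 3, 2, 5, 4, 6]


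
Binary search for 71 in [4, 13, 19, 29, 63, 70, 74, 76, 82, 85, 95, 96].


Step 1: lo=0, hi=11, mid=5, val=70
Step 2: lo=6, hi=11, mid=8, val=82
Step 3: lo=6, hi=7, mid=6, val=74

Not found


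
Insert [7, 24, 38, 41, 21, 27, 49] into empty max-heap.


Insert 7: [7]
Insert 24: [24, 7]
Insert 38: [38, 7, 24]
Insert 41: [41, 38, 24, 7]
Insert 21: [41, 38, 24, 7, 21]
Insert 27: [41, 38, 27, 7, 21, 24]
Insert 49: [49, 38, 41, 7, 21, 24, 27]

Final heap: [49, 38, 41, 7, 21, 24, 27]


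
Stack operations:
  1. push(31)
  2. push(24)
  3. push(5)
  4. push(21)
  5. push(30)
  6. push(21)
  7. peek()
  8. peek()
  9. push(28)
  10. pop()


push(31) -> [31]
push(24) -> [31, 24]
push(5) -> [31, 24, 5]
push(21) -> [31, 24, 5, 21]
push(30) -> [31, 24, 5, 21, 30]
push(21) -> [31, 24, 5, 21, 30, 21]
peek()->21
peek()->21
push(28) -> [31, 24, 5, 21, 30, 21, 28]
pop()->28, [31, 24, 5, 21, 30, 21]

Final stack: [31, 24, 5, 21, 30, 21]


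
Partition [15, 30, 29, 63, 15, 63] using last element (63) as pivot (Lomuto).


Pivot: 63
  15 <= 63: advance i (no swap)
  30 <= 63: advance i (no swap)
  29 <= 63: advance i (no swap)
  63 <= 63: advance i (no swap)
  15 <= 63: advance i (no swap)
Place pivot at 5: [15, 30, 29, 63, 15, 63]

Partitioned: [15, 30, 29, 63, 15, 63]


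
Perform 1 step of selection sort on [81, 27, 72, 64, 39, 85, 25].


Initial: [81, 27, 72, 64, 39, 85, 25]
Step 1: min=25 at 6
  Swap: [25, 27, 72, 64, 39, 85, 81]

After 1 step: [25, 27, 72, 64, 39, 85, 81]


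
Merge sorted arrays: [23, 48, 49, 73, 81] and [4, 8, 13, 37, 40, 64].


Take 4 from B
Take 8 from B
Take 13 from B
Take 23 from A
Take 37 from B
Take 40 from B
Take 48 from A
Take 49 from A
Take 64 from B

Merged: [4, 8, 13, 23, 37, 40, 48, 49, 64, 73, 81]


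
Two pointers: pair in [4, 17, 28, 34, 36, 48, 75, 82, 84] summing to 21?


lo=0(4)+hi=8(84)=88
lo=0(4)+hi=7(82)=86
lo=0(4)+hi=6(75)=79
lo=0(4)+hi=5(48)=52
lo=0(4)+hi=4(36)=40
lo=0(4)+hi=3(34)=38
lo=0(4)+hi=2(28)=32
lo=0(4)+hi=1(17)=21

Yes: 4+17=21


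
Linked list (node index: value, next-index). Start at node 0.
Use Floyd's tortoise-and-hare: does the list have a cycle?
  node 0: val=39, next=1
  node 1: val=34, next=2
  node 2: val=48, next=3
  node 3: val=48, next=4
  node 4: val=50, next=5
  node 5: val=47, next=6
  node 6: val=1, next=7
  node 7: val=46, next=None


Floyd's tortoise (slow, +1) and hare (fast, +2):
  init: slow=0, fast=0
  step 1: slow=1, fast=2
  step 2: slow=2, fast=4
  step 3: slow=3, fast=6
  step 4: fast 6->7->None, no cycle

Cycle: no


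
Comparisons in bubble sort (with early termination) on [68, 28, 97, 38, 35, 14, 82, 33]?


Algorithm: bubble sort (with early termination)
Input: [68, 28, 97, 38, 35, 14, 82, 33]
Sorted: [14, 28, 33, 35, 38, 68, 82, 97]

27


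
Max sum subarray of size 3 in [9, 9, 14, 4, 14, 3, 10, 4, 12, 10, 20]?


[0:3]: 32
[1:4]: 27
[2:5]: 32
[3:6]: 21
[4:7]: 27
[5:8]: 17
[6:9]: 26
[7:10]: 26
[8:11]: 42

Max: 42 at [8:11]


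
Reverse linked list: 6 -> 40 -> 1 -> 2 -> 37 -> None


Step 1: curr=6, set curr.next=prev(None) | reversed so far: 6
Step 2: curr=40, set curr.next=prev(6) | reversed so far: 40 -> 6
Step 3: curr=1, set curr.next=prev(40) | reversed so far: 1 -> 40 -> 6
Step 4: curr=2, set curr.next=prev(1) | reversed so far: 2 -> 1 -> 40 -> 6
Step 5: curr=37, set curr.next=prev(2) | reversed so far: 37 -> 2 -> 1 -> 40 -> 6

37 -> 2 -> 1 -> 40 -> 6 -> None


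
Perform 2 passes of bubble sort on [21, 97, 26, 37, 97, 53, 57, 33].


Initial: [21, 97, 26, 37, 97, 53, 57, 33]
Pass 1: [21, 26, 37, 97, 53, 57, 33, 97] (5 swaps)
Pass 2: [21, 26, 37, 53, 57, 33, 97, 97] (3 swaps)

After 2 passes: [21, 26, 37, 53, 57, 33, 97, 97]


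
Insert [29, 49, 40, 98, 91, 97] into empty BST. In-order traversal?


Insert 29: root
Insert 49: R from 29
Insert 40: R from 29 -> L from 49
Insert 98: R from 29 -> R from 49
Insert 91: R from 29 -> R from 49 -> L from 98
Insert 97: R from 29 -> R from 49 -> L from 98 -> R from 91

In-order: [29, 40, 49, 91, 97, 98]


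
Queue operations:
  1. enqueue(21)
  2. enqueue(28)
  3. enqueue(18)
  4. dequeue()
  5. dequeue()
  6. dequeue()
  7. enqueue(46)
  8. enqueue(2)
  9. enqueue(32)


enqueue(21) -> [21]
enqueue(28) -> [21, 28]
enqueue(18) -> [21, 28, 18]
dequeue()->21, [28, 18]
dequeue()->28, [18]
dequeue()->18, []
enqueue(46) -> [46]
enqueue(2) -> [46, 2]
enqueue(32) -> [46, 2, 32]

Final queue: [46, 2, 32]


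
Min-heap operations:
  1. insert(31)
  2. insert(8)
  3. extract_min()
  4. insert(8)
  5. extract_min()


insert(31) -> [31]
insert(8) -> [8, 31]
extract_min()->8, [31]
insert(8) -> [8, 31]
extract_min()->8, [31]

Final heap: [31]


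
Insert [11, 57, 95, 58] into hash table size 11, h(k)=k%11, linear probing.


Insert 11: h=0 -> slot 0
Insert 57: h=2 -> slot 2
Insert 95: h=7 -> slot 7
Insert 58: h=3 -> slot 3

Table: [11, None, 57, 58, None, None, None, 95, None, None, None]


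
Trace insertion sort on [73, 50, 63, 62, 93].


Initial: [73, 50, 63, 62, 93]
Insert 50: [50, 73, 63, 62, 93]
Insert 63: [50, 63, 73, 62, 93]
Insert 62: [50, 62, 63, 73, 93]
Insert 93: [50, 62, 63, 73, 93]

Sorted: [50, 62, 63, 73, 93]


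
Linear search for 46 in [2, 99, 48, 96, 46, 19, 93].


i=0: 2!=46
i=1: 99!=46
i=2: 48!=46
i=3: 96!=46
i=4: 46==46 found!

Found at 4, 5 comps


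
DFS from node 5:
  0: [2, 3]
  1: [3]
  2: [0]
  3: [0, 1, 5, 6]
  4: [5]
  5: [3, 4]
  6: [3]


Visit 5, push [4, 3]
Visit 3, push [6, 1, 0]
Visit 0, push [2]
Visit 2, push []
Visit 1, push []
Visit 6, push []
Visit 4, push []

DFS order: [5, 3, 0, 2, 1, 6, 4]


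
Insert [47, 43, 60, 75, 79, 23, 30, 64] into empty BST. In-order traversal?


Insert 47: root
Insert 43: L from 47
Insert 60: R from 47
Insert 75: R from 47 -> R from 60
Insert 79: R from 47 -> R from 60 -> R from 75
Insert 23: L from 47 -> L from 43
Insert 30: L from 47 -> L from 43 -> R from 23
Insert 64: R from 47 -> R from 60 -> L from 75

In-order: [23, 30, 43, 47, 60, 64, 75, 79]


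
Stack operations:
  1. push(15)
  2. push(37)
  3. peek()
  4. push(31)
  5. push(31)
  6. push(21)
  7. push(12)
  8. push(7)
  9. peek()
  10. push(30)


push(15) -> [15]
push(37) -> [15, 37]
peek()->37
push(31) -> [15, 37, 31]
push(31) -> [15, 37, 31, 31]
push(21) -> [15, 37, 31, 31, 21]
push(12) -> [15, 37, 31, 31, 21, 12]
push(7) -> [15, 37, 31, 31, 21, 12, 7]
peek()->7
push(30) -> [15, 37, 31, 31, 21, 12, 7, 30]

Final stack: [15, 37, 31, 31, 21, 12, 7, 30]


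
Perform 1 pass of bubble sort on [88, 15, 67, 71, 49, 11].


Initial: [88, 15, 67, 71, 49, 11]
Pass 1: [15, 67, 71, 49, 11, 88] (5 swaps)

After 1 pass: [15, 67, 71, 49, 11, 88]


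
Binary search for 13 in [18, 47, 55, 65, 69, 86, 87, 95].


Step 1: lo=0, hi=7, mid=3, val=65
Step 2: lo=0, hi=2, mid=1, val=47
Step 3: lo=0, hi=0, mid=0, val=18

Not found


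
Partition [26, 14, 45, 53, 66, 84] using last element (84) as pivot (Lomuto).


Pivot: 84
  26 <= 84: advance i (no swap)
  14 <= 84: advance i (no swap)
  45 <= 84: advance i (no swap)
  53 <= 84: advance i (no swap)
  66 <= 84: advance i (no swap)
Place pivot at 5: [26, 14, 45, 53, 66, 84]

Partitioned: [26, 14, 45, 53, 66, 84]


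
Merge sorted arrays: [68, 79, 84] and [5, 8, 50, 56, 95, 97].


Take 5 from B
Take 8 from B
Take 50 from B
Take 56 from B
Take 68 from A
Take 79 from A
Take 84 from A

Merged: [5, 8, 50, 56, 68, 79, 84, 95, 97]


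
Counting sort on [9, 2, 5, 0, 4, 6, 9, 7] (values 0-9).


Input: [9, 2, 5, 0, 4, 6, 9, 7]
Counts: [1, 0, 1, 0, 1, 1, 1, 1, 0, 2]

Sorted: [0, 2, 4, 5, 6, 7, 9, 9]


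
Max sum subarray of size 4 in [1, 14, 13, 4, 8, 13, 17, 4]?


[0:4]: 32
[1:5]: 39
[2:6]: 38
[3:7]: 42
[4:8]: 42

Max: 42 at [3:7]


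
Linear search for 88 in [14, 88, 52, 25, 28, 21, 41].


i=0: 14!=88
i=1: 88==88 found!

Found at 1, 2 comps


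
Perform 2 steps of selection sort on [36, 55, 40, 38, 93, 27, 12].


Initial: [36, 55, 40, 38, 93, 27, 12]
Step 1: min=12 at 6
  Swap: [12, 55, 40, 38, 93, 27, 36]
Step 2: min=27 at 5
  Swap: [12, 27, 40, 38, 93, 55, 36]

After 2 steps: [12, 27, 40, 38, 93, 55, 36]


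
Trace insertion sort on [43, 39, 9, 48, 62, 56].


Initial: [43, 39, 9, 48, 62, 56]
Insert 39: [39, 43, 9, 48, 62, 56]
Insert 9: [9, 39, 43, 48, 62, 56]
Insert 48: [9, 39, 43, 48, 62, 56]
Insert 62: [9, 39, 43, 48, 62, 56]
Insert 56: [9, 39, 43, 48, 56, 62]

Sorted: [9, 39, 43, 48, 56, 62]


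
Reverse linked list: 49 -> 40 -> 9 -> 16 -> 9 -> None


Step 1: curr=49, set curr.next=prev(None) | reversed so far: 49
Step 2: curr=40, set curr.next=prev(49) | reversed so far: 40 -> 49
Step 3: curr=9, set curr.next=prev(40) | reversed so far: 9 -> 40 -> 49
Step 4: curr=16, set curr.next=prev(9) | reversed so far: 16 -> 9 -> 40 -> 49
Step 5: curr=9, set curr.next=prev(16) | reversed so far: 9 -> 16 -> 9 -> 40 -> 49

9 -> 16 -> 9 -> 40 -> 49 -> None


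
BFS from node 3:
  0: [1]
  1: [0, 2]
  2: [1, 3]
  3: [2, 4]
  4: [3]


Visit 3, enqueue [2, 4]
Visit 2, enqueue [1]
Visit 4, enqueue []
Visit 1, enqueue [0]
Visit 0, enqueue []

BFS order: [3, 2, 4, 1, 0]


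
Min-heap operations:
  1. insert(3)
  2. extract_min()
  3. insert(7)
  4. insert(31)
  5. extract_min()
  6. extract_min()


insert(3) -> [3]
extract_min()->3, []
insert(7) -> [7]
insert(31) -> [7, 31]
extract_min()->7, [31]
extract_min()->31, []

Final heap: []


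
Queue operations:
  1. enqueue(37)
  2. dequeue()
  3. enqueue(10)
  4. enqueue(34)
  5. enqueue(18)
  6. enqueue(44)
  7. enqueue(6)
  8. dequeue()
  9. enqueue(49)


enqueue(37) -> [37]
dequeue()->37, []
enqueue(10) -> [10]
enqueue(34) -> [10, 34]
enqueue(18) -> [10, 34, 18]
enqueue(44) -> [10, 34, 18, 44]
enqueue(6) -> [10, 34, 18, 44, 6]
dequeue()->10, [34, 18, 44, 6]
enqueue(49) -> [34, 18, 44, 6, 49]

Final queue: [34, 18, 44, 6, 49]


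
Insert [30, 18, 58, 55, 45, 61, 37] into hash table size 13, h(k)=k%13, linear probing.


Insert 30: h=4 -> slot 4
Insert 18: h=5 -> slot 5
Insert 58: h=6 -> slot 6
Insert 55: h=3 -> slot 3
Insert 45: h=6, 1 probes -> slot 7
Insert 61: h=9 -> slot 9
Insert 37: h=11 -> slot 11

Table: [None, None, None, 55, 30, 18, 58, 45, None, 61, None, 37, None]


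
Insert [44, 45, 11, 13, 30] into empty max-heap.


Insert 44: [44]
Insert 45: [45, 44]
Insert 11: [45, 44, 11]
Insert 13: [45, 44, 11, 13]
Insert 30: [45, 44, 11, 13, 30]

Final heap: [45, 44, 11, 13, 30]


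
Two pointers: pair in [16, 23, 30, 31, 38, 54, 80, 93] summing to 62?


lo=0(16)+hi=7(93)=109
lo=0(16)+hi=6(80)=96
lo=0(16)+hi=5(54)=70
lo=0(16)+hi=4(38)=54
lo=1(23)+hi=4(38)=61
lo=2(30)+hi=4(38)=68
lo=2(30)+hi=3(31)=61

No pair found


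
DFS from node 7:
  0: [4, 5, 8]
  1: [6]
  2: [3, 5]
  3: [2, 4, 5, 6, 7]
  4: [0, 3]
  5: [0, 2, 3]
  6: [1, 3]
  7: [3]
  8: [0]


Visit 7, push [3]
Visit 3, push [6, 5, 4, 2]
Visit 2, push [5]
Visit 5, push [0]
Visit 0, push [8, 4]
Visit 4, push []
Visit 8, push []
Visit 6, push [1]
Visit 1, push []

DFS order: [7, 3, 2, 5, 0, 4, 8, 6, 1]


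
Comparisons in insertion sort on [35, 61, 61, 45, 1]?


Algorithm: insertion sort
Input: [35, 61, 61, 45, 1]
Sorted: [1, 35, 45, 61, 61]

9


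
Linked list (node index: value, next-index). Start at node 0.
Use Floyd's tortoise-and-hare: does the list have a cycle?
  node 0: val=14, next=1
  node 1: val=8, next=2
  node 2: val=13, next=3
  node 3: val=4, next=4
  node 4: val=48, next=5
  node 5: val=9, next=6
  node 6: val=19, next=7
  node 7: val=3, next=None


Floyd's tortoise (slow, +1) and hare (fast, +2):
  init: slow=0, fast=0
  step 1: slow=1, fast=2
  step 2: slow=2, fast=4
  step 3: slow=3, fast=6
  step 4: fast 6->7->None, no cycle

Cycle: no


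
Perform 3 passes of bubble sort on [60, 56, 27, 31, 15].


Initial: [60, 56, 27, 31, 15]
Pass 1: [56, 27, 31, 15, 60] (4 swaps)
Pass 2: [27, 31, 15, 56, 60] (3 swaps)
Pass 3: [27, 15, 31, 56, 60] (1 swaps)

After 3 passes: [27, 15, 31, 56, 60]


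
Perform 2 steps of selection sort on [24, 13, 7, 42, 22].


Initial: [24, 13, 7, 42, 22]
Step 1: min=7 at 2
  Swap: [7, 13, 24, 42, 22]
Step 2: min=13 at 1
  Swap: [7, 13, 24, 42, 22]

After 2 steps: [7, 13, 24, 42, 22]


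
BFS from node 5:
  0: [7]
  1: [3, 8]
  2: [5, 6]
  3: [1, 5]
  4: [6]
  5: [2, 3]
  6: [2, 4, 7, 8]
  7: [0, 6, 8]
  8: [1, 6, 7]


Visit 5, enqueue [2, 3]
Visit 2, enqueue [6]
Visit 3, enqueue [1]
Visit 6, enqueue [4, 7, 8]
Visit 1, enqueue []
Visit 4, enqueue []
Visit 7, enqueue [0]
Visit 8, enqueue []
Visit 0, enqueue []

BFS order: [5, 2, 3, 6, 1, 4, 7, 8, 0]


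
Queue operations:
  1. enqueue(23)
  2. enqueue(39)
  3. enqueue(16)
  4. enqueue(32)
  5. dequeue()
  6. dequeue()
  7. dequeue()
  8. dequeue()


enqueue(23) -> [23]
enqueue(39) -> [23, 39]
enqueue(16) -> [23, 39, 16]
enqueue(32) -> [23, 39, 16, 32]
dequeue()->23, [39, 16, 32]
dequeue()->39, [16, 32]
dequeue()->16, [32]
dequeue()->32, []

Final queue: []


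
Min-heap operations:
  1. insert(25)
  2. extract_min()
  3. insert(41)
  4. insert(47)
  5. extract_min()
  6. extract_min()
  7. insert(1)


insert(25) -> [25]
extract_min()->25, []
insert(41) -> [41]
insert(47) -> [41, 47]
extract_min()->41, [47]
extract_min()->47, []
insert(1) -> [1]

Final heap: [1]


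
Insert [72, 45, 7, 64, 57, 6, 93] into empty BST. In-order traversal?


Insert 72: root
Insert 45: L from 72
Insert 7: L from 72 -> L from 45
Insert 64: L from 72 -> R from 45
Insert 57: L from 72 -> R from 45 -> L from 64
Insert 6: L from 72 -> L from 45 -> L from 7
Insert 93: R from 72

In-order: [6, 7, 45, 57, 64, 72, 93]


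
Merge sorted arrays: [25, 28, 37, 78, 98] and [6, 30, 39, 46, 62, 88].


Take 6 from B
Take 25 from A
Take 28 from A
Take 30 from B
Take 37 from A
Take 39 from B
Take 46 from B
Take 62 from B
Take 78 from A
Take 88 from B

Merged: [6, 25, 28, 30, 37, 39, 46, 62, 78, 88, 98]


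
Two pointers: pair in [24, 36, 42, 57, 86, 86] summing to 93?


lo=0(24)+hi=5(86)=110
lo=0(24)+hi=4(86)=110
lo=0(24)+hi=3(57)=81
lo=1(36)+hi=3(57)=93

Yes: 36+57=93


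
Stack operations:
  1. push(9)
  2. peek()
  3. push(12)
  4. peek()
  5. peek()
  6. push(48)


push(9) -> [9]
peek()->9
push(12) -> [9, 12]
peek()->12
peek()->12
push(48) -> [9, 12, 48]

Final stack: [9, 12, 48]


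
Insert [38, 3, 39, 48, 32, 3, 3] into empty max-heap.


Insert 38: [38]
Insert 3: [38, 3]
Insert 39: [39, 3, 38]
Insert 48: [48, 39, 38, 3]
Insert 32: [48, 39, 38, 3, 32]
Insert 3: [48, 39, 38, 3, 32, 3]
Insert 3: [48, 39, 38, 3, 32, 3, 3]

Final heap: [48, 39, 38, 3, 32, 3, 3]


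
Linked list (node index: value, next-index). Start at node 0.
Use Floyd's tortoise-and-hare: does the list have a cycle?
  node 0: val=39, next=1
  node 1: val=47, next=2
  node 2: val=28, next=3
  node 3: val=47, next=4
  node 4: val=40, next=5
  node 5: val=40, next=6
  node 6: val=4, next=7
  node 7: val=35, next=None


Floyd's tortoise (slow, +1) and hare (fast, +2):
  init: slow=0, fast=0
  step 1: slow=1, fast=2
  step 2: slow=2, fast=4
  step 3: slow=3, fast=6
  step 4: fast 6->7->None, no cycle

Cycle: no


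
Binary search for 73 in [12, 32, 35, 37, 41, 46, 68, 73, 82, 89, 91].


Step 1: lo=0, hi=10, mid=5, val=46
Step 2: lo=6, hi=10, mid=8, val=82
Step 3: lo=6, hi=7, mid=6, val=68
Step 4: lo=7, hi=7, mid=7, val=73

Found at index 7


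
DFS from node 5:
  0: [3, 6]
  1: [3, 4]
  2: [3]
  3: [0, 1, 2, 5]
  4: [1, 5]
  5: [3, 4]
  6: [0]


Visit 5, push [4, 3]
Visit 3, push [2, 1, 0]
Visit 0, push [6]
Visit 6, push []
Visit 1, push [4]
Visit 4, push []
Visit 2, push []

DFS order: [5, 3, 0, 6, 1, 4, 2]


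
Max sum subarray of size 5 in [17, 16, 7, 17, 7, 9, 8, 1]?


[0:5]: 64
[1:6]: 56
[2:7]: 48
[3:8]: 42

Max: 64 at [0:5]


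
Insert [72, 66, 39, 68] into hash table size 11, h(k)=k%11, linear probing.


Insert 72: h=6 -> slot 6
Insert 66: h=0 -> slot 0
Insert 39: h=6, 1 probes -> slot 7
Insert 68: h=2 -> slot 2

Table: [66, None, 68, None, None, None, 72, 39, None, None, None]


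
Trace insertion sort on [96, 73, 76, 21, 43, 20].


Initial: [96, 73, 76, 21, 43, 20]
Insert 73: [73, 96, 76, 21, 43, 20]
Insert 76: [73, 76, 96, 21, 43, 20]
Insert 21: [21, 73, 76, 96, 43, 20]
Insert 43: [21, 43, 73, 76, 96, 20]
Insert 20: [20, 21, 43, 73, 76, 96]

Sorted: [20, 21, 43, 73, 76, 96]


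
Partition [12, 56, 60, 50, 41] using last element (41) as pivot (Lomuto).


Pivot: 41
  12 <= 41: advance i (no swap)
Place pivot at 1: [12, 41, 60, 50, 56]

Partitioned: [12, 41, 60, 50, 56]


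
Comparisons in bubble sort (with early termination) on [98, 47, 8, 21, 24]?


Algorithm: bubble sort (with early termination)
Input: [98, 47, 8, 21, 24]
Sorted: [8, 21, 24, 47, 98]

9


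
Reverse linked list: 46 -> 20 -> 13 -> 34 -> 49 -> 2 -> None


Step 1: curr=46, set curr.next=prev(None) | reversed so far: 46
Step 2: curr=20, set curr.next=prev(46) | reversed so far: 20 -> 46
Step 3: curr=13, set curr.next=prev(20) | reversed so far: 13 -> 20 -> 46
Step 4: curr=34, set curr.next=prev(13) | reversed so far: 34 -> 13 -> 20 -> 46
Step 5: curr=49, set curr.next=prev(34) | reversed so far: 49 -> 34 -> 13 -> 20 -> 46
Step 6: curr=2, set curr.next=prev(49) | reversed so far: 2 -> 49 -> 34 -> 13 -> 20 -> 46

2 -> 49 -> 34 -> 13 -> 20 -> 46 -> None


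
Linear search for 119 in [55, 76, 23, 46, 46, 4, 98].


i=0: 55!=119
i=1: 76!=119
i=2: 23!=119
i=3: 46!=119
i=4: 46!=119
i=5: 4!=119
i=6: 98!=119

Not found, 7 comps


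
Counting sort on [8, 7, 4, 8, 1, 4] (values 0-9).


Input: [8, 7, 4, 8, 1, 4]
Counts: [0, 1, 0, 0, 2, 0, 0, 1, 2, 0]

Sorted: [1, 4, 4, 7, 8, 8]


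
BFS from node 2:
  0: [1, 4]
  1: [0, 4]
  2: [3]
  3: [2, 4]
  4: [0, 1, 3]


Visit 2, enqueue [3]
Visit 3, enqueue [4]
Visit 4, enqueue [0, 1]
Visit 0, enqueue []
Visit 1, enqueue []

BFS order: [2, 3, 4, 0, 1]


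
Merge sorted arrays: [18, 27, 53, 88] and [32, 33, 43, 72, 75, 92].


Take 18 from A
Take 27 from A
Take 32 from B
Take 33 from B
Take 43 from B
Take 53 from A
Take 72 from B
Take 75 from B
Take 88 from A

Merged: [18, 27, 32, 33, 43, 53, 72, 75, 88, 92]


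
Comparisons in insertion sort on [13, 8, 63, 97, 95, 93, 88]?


Algorithm: insertion sort
Input: [13, 8, 63, 97, 95, 93, 88]
Sorted: [8, 13, 63, 88, 93, 95, 97]

12


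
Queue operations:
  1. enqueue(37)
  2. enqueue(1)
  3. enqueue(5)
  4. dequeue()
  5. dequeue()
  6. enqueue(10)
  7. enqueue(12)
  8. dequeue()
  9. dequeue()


enqueue(37) -> [37]
enqueue(1) -> [37, 1]
enqueue(5) -> [37, 1, 5]
dequeue()->37, [1, 5]
dequeue()->1, [5]
enqueue(10) -> [5, 10]
enqueue(12) -> [5, 10, 12]
dequeue()->5, [10, 12]
dequeue()->10, [12]

Final queue: [12]


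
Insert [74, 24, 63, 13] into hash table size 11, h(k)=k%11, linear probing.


Insert 74: h=8 -> slot 8
Insert 24: h=2 -> slot 2
Insert 63: h=8, 1 probes -> slot 9
Insert 13: h=2, 1 probes -> slot 3

Table: [None, None, 24, 13, None, None, None, None, 74, 63, None]


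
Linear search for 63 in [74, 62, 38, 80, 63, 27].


i=0: 74!=63
i=1: 62!=63
i=2: 38!=63
i=3: 80!=63
i=4: 63==63 found!

Found at 4, 5 comps


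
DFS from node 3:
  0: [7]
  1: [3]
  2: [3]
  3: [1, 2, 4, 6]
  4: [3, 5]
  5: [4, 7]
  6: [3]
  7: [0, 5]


Visit 3, push [6, 4, 2, 1]
Visit 1, push []
Visit 2, push []
Visit 4, push [5]
Visit 5, push [7]
Visit 7, push [0]
Visit 0, push []
Visit 6, push []

DFS order: [3, 1, 2, 4, 5, 7, 0, 6]


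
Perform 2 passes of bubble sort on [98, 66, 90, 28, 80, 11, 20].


Initial: [98, 66, 90, 28, 80, 11, 20]
Pass 1: [66, 90, 28, 80, 11, 20, 98] (6 swaps)
Pass 2: [66, 28, 80, 11, 20, 90, 98] (4 swaps)

After 2 passes: [66, 28, 80, 11, 20, 90, 98]


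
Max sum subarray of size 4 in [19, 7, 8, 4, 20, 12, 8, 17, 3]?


[0:4]: 38
[1:5]: 39
[2:6]: 44
[3:7]: 44
[4:8]: 57
[5:9]: 40

Max: 57 at [4:8]


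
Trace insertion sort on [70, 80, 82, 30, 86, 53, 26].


Initial: [70, 80, 82, 30, 86, 53, 26]
Insert 80: [70, 80, 82, 30, 86, 53, 26]
Insert 82: [70, 80, 82, 30, 86, 53, 26]
Insert 30: [30, 70, 80, 82, 86, 53, 26]
Insert 86: [30, 70, 80, 82, 86, 53, 26]
Insert 53: [30, 53, 70, 80, 82, 86, 26]
Insert 26: [26, 30, 53, 70, 80, 82, 86]

Sorted: [26, 30, 53, 70, 80, 82, 86]


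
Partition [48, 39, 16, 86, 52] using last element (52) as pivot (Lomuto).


Pivot: 52
  48 <= 52: advance i (no swap)
  39 <= 52: advance i (no swap)
  16 <= 52: advance i (no swap)
Place pivot at 3: [48, 39, 16, 52, 86]

Partitioned: [48, 39, 16, 52, 86]


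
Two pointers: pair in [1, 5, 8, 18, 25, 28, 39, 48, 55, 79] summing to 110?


lo=0(1)+hi=9(79)=80
lo=1(5)+hi=9(79)=84
lo=2(8)+hi=9(79)=87
lo=3(18)+hi=9(79)=97
lo=4(25)+hi=9(79)=104
lo=5(28)+hi=9(79)=107
lo=6(39)+hi=9(79)=118
lo=6(39)+hi=8(55)=94
lo=7(48)+hi=8(55)=103

No pair found


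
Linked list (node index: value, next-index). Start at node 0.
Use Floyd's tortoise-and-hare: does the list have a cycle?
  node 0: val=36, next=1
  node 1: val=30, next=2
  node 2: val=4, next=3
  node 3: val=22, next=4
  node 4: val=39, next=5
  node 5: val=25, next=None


Floyd's tortoise (slow, +1) and hare (fast, +2):
  init: slow=0, fast=0
  step 1: slow=1, fast=2
  step 2: slow=2, fast=4
  step 3: fast 4->5->None, no cycle

Cycle: no


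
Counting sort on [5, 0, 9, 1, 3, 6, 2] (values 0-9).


Input: [5, 0, 9, 1, 3, 6, 2]
Counts: [1, 1, 1, 1, 0, 1, 1, 0, 0, 1]

Sorted: [0, 1, 2, 3, 5, 6, 9]


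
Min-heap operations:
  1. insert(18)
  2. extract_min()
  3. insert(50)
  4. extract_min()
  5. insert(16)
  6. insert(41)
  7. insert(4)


insert(18) -> [18]
extract_min()->18, []
insert(50) -> [50]
extract_min()->50, []
insert(16) -> [16]
insert(41) -> [16, 41]
insert(4) -> [4, 41, 16]

Final heap: [4, 41, 16]


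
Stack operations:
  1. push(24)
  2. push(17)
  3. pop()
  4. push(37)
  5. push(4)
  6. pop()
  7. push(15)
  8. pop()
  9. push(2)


push(24) -> [24]
push(17) -> [24, 17]
pop()->17, [24]
push(37) -> [24, 37]
push(4) -> [24, 37, 4]
pop()->4, [24, 37]
push(15) -> [24, 37, 15]
pop()->15, [24, 37]
push(2) -> [24, 37, 2]

Final stack: [24, 37, 2]


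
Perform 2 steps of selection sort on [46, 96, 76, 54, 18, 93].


Initial: [46, 96, 76, 54, 18, 93]
Step 1: min=18 at 4
  Swap: [18, 96, 76, 54, 46, 93]
Step 2: min=46 at 4
  Swap: [18, 46, 76, 54, 96, 93]

After 2 steps: [18, 46, 76, 54, 96, 93]


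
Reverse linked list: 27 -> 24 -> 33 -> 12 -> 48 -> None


Step 1: curr=27, set curr.next=prev(None) | reversed so far: 27
Step 2: curr=24, set curr.next=prev(27) | reversed so far: 24 -> 27
Step 3: curr=33, set curr.next=prev(24) | reversed so far: 33 -> 24 -> 27
Step 4: curr=12, set curr.next=prev(33) | reversed so far: 12 -> 33 -> 24 -> 27
Step 5: curr=48, set curr.next=prev(12) | reversed so far: 48 -> 12 -> 33 -> 24 -> 27

48 -> 12 -> 33 -> 24 -> 27 -> None


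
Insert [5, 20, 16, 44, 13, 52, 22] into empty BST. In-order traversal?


Insert 5: root
Insert 20: R from 5
Insert 16: R from 5 -> L from 20
Insert 44: R from 5 -> R from 20
Insert 13: R from 5 -> L from 20 -> L from 16
Insert 52: R from 5 -> R from 20 -> R from 44
Insert 22: R from 5 -> R from 20 -> L from 44

In-order: [5, 13, 16, 20, 22, 44, 52]


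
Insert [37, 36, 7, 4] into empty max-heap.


Insert 37: [37]
Insert 36: [37, 36]
Insert 7: [37, 36, 7]
Insert 4: [37, 36, 7, 4]

Final heap: [37, 36, 7, 4]


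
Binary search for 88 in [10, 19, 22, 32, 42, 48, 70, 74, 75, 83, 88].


Step 1: lo=0, hi=10, mid=5, val=48
Step 2: lo=6, hi=10, mid=8, val=75
Step 3: lo=9, hi=10, mid=9, val=83
Step 4: lo=10, hi=10, mid=10, val=88

Found at index 10


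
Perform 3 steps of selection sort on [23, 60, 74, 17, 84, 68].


Initial: [23, 60, 74, 17, 84, 68]
Step 1: min=17 at 3
  Swap: [17, 60, 74, 23, 84, 68]
Step 2: min=23 at 3
  Swap: [17, 23, 74, 60, 84, 68]
Step 3: min=60 at 3
  Swap: [17, 23, 60, 74, 84, 68]

After 3 steps: [17, 23, 60, 74, 84, 68]


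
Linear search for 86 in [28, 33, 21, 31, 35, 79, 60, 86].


i=0: 28!=86
i=1: 33!=86
i=2: 21!=86
i=3: 31!=86
i=4: 35!=86
i=5: 79!=86
i=6: 60!=86
i=7: 86==86 found!

Found at 7, 8 comps


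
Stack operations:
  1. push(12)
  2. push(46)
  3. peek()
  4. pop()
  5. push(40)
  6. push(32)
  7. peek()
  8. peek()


push(12) -> [12]
push(46) -> [12, 46]
peek()->46
pop()->46, [12]
push(40) -> [12, 40]
push(32) -> [12, 40, 32]
peek()->32
peek()->32

Final stack: [12, 40, 32]


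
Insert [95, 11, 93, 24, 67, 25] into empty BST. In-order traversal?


Insert 95: root
Insert 11: L from 95
Insert 93: L from 95 -> R from 11
Insert 24: L from 95 -> R from 11 -> L from 93
Insert 67: L from 95 -> R from 11 -> L from 93 -> R from 24
Insert 25: L from 95 -> R from 11 -> L from 93 -> R from 24 -> L from 67

In-order: [11, 24, 25, 67, 93, 95]


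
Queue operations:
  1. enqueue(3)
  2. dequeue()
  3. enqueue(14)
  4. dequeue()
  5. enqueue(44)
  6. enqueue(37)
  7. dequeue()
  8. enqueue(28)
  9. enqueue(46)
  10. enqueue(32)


enqueue(3) -> [3]
dequeue()->3, []
enqueue(14) -> [14]
dequeue()->14, []
enqueue(44) -> [44]
enqueue(37) -> [44, 37]
dequeue()->44, [37]
enqueue(28) -> [37, 28]
enqueue(46) -> [37, 28, 46]
enqueue(32) -> [37, 28, 46, 32]

Final queue: [37, 28, 46, 32]


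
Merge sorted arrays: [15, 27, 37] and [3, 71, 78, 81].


Take 3 from B
Take 15 from A
Take 27 from A
Take 37 from A

Merged: [3, 15, 27, 37, 71, 78, 81]


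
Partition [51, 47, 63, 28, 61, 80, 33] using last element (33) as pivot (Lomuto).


Pivot: 33
  28 <= 33: swap -> [28, 47, 63, 51, 61, 80, 33]
Place pivot at 1: [28, 33, 63, 51, 61, 80, 47]

Partitioned: [28, 33, 63, 51, 61, 80, 47]


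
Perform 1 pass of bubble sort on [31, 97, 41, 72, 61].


Initial: [31, 97, 41, 72, 61]
Pass 1: [31, 41, 72, 61, 97] (3 swaps)

After 1 pass: [31, 41, 72, 61, 97]


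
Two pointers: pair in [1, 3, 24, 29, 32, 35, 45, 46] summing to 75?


lo=0(1)+hi=7(46)=47
lo=1(3)+hi=7(46)=49
lo=2(24)+hi=7(46)=70
lo=3(29)+hi=7(46)=75

Yes: 29+46=75


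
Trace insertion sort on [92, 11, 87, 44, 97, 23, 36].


Initial: [92, 11, 87, 44, 97, 23, 36]
Insert 11: [11, 92, 87, 44, 97, 23, 36]
Insert 87: [11, 87, 92, 44, 97, 23, 36]
Insert 44: [11, 44, 87, 92, 97, 23, 36]
Insert 97: [11, 44, 87, 92, 97, 23, 36]
Insert 23: [11, 23, 44, 87, 92, 97, 36]
Insert 36: [11, 23, 36, 44, 87, 92, 97]

Sorted: [11, 23, 36, 44, 87, 92, 97]
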